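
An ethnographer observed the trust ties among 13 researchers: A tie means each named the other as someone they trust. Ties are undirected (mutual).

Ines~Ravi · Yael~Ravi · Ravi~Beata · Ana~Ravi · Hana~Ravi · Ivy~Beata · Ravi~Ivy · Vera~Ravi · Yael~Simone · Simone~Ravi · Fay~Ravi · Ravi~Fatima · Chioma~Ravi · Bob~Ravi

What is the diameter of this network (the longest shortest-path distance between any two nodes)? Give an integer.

2

Eccentricity of each node (its greatest distance to any other): Ana:2, Beata:2, Bob:2, Chioma:2, Fatima:2, Fay:2, Hana:2, Ines:2, Ivy:2, Ravi:1, Simone:2, Vera:2, Yael:2.
The maximum eccentricity is 2, realized for instance by the pair Ivy–Ana via Ivy – Ravi – Ana. So the diameter is 2.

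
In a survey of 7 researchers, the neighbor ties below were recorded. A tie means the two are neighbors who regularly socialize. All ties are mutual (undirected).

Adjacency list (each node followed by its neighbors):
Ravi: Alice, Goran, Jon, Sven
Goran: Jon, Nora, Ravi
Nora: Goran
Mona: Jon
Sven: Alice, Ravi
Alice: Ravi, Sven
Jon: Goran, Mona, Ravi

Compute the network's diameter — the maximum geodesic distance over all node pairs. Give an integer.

Eccentricity of each node (its greatest distance to any other): Alice:3, Goran:2, Jon:2, Mona:3, Nora:3, Ravi:2, Sven:3.
The maximum eccentricity is 3, realized for instance by the pair Mona–Nora via Mona – Jon – Goran – Nora. So the diameter is 3.

3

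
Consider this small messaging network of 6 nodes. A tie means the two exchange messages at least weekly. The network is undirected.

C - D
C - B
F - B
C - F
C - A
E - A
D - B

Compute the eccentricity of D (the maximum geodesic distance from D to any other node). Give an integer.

Distances from D: A:2, B:1, C:1, E:3, F:2.
The largest is 3 (to E), so the eccentricity of D is 3.

3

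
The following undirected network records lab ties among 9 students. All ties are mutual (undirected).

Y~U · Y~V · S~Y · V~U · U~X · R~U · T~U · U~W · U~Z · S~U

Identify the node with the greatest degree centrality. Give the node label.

U

Degrees — R:1, S:2, T:1, U:8, V:2, W:1, X:1, Y:3, Z:1.
The maximum is 8, attained only by U.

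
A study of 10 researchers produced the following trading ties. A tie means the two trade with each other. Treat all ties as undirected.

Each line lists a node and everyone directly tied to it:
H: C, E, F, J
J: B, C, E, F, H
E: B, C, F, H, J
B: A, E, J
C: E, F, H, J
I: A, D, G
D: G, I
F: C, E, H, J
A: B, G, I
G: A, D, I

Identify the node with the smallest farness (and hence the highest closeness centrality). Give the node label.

Farness (sum of distances to all others) for each node — A:18, B:16, C:22, D:30, E:17, F:22, G:23, H:22, I:23, J:17.
The smallest farness is 16, for B, so B has the highest closeness.

B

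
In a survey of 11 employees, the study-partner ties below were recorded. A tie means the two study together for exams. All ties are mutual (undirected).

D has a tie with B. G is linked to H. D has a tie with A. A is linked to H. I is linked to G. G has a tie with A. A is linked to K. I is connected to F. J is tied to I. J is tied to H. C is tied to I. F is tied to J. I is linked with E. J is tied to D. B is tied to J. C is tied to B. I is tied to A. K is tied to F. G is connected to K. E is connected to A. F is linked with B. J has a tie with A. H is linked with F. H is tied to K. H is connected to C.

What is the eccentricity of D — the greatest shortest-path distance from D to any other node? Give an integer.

2

Distances from D: A:1, B:1, C:2, E:2, F:2, G:2, H:2, I:2, J:1, K:2.
The largest is 2 (to I, H, F, C, E, G, and K), so the eccentricity of D is 2.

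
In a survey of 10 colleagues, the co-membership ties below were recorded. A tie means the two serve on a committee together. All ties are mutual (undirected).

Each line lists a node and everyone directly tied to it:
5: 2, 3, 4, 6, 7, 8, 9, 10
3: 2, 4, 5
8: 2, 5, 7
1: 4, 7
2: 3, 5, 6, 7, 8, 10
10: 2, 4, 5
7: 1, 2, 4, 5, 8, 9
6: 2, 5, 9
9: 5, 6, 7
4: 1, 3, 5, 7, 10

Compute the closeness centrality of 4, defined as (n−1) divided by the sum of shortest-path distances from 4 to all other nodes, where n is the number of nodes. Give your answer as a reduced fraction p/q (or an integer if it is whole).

Distances from 4: 1:1, 2:2, 3:1, 5:1, 6:2, 7:1, 8:2, 9:2, 10:1. Sum = 13.
n = 10, so closeness = 9/13.

9/13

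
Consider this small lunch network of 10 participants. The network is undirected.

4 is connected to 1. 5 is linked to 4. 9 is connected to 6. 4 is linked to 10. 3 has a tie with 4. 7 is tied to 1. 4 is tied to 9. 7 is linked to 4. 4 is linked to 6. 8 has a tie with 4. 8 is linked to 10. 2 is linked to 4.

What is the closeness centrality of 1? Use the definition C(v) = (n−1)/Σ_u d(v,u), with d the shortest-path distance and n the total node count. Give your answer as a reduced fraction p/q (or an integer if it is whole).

Distances from 1: 2:2, 3:2, 4:1, 5:2, 6:2, 7:1, 8:2, 9:2, 10:2. Sum = 16.
n = 10, so closeness = 9/16.

9/16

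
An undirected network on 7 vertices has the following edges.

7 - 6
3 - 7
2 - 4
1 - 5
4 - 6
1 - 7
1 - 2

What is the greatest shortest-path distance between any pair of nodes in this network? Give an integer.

Eccentricity of each node (its greatest distance to any other): 1:2, 2:3, 3:3, 4:3, 5:3, 6:3, 7:2.
The maximum eccentricity is 3, realized for instance by the pair 3–4 via 3 – 7 – 6 – 4. So the diameter is 3.

3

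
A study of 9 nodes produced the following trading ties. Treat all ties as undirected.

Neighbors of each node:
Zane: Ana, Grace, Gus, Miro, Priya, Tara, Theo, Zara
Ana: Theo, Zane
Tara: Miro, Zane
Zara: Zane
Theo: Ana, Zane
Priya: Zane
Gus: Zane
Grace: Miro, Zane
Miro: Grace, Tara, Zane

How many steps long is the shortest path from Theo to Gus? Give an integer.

One shortest route is Theo – Zane – Gus, which uses 2 edges, and Theo and Gus are not directly tied, so nothing shorter exists. So d(Theo,Gus) = 2.

2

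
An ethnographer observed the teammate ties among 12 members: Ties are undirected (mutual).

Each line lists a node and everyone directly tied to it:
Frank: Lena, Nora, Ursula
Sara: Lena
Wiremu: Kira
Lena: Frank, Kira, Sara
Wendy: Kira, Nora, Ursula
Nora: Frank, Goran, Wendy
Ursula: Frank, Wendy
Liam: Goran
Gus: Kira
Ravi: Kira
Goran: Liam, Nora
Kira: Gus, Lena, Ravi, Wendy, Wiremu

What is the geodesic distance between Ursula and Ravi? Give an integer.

One shortest route is Ursula – Wendy – Kira – Ravi, which uses 3 edges, and at distance 2 from Ursula we only reach {Kira, Lena, Nora}, which does not include Ravi. So d(Ursula,Ravi) = 3.

3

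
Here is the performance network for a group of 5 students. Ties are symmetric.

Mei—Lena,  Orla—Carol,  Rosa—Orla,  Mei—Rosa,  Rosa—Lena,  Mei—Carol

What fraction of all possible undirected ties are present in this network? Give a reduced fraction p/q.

There are 6 edges and 5 nodes, so the maximum possible is C(5,2) = 10.
Density = 6/10 = 3/5.

3/5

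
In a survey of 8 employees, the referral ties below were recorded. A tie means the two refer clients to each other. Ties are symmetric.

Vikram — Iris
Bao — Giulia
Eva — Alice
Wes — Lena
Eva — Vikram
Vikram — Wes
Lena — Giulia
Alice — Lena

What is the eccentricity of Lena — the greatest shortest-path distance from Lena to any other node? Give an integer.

3

Distances from Lena: Alice:1, Bao:2, Eva:2, Giulia:1, Iris:3, Vikram:2, Wes:1.
The largest is 3 (to Iris), so the eccentricity of Lena is 3.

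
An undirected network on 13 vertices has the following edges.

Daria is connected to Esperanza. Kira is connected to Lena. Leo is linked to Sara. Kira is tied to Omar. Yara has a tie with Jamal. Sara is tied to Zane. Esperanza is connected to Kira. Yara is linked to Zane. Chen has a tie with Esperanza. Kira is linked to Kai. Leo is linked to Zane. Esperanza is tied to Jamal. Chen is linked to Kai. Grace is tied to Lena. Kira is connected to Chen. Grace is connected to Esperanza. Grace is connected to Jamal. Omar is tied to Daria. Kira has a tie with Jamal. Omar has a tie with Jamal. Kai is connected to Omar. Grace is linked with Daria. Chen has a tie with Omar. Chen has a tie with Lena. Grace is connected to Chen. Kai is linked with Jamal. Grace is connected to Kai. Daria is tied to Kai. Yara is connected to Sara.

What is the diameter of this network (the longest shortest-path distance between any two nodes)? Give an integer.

Eccentricity of each node (its greatest distance to any other): Chen:5, Daria:5, Esperanza:4, Grace:4, Jamal:3, Kai:4, Kira:4, Lena:5, Leo:5, Omar:4, Sara:4, Yara:3, Zane:4.
The maximum eccentricity is 5, realized for instance by the pair Leo–Chen via Leo – Zane – Yara – Jamal – Kira – Chen. So the diameter is 5.

5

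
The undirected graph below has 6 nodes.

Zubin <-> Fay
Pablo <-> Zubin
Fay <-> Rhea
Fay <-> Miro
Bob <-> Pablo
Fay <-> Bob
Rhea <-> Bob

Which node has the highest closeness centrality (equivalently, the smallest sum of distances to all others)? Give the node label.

Fay

Farness (sum of distances to all others) for each node — Bob:7, Fay:6, Miro:10, Pablo:9, Rhea:8, Zubin:8.
The smallest farness is 6, for Fay, so Fay has the highest closeness.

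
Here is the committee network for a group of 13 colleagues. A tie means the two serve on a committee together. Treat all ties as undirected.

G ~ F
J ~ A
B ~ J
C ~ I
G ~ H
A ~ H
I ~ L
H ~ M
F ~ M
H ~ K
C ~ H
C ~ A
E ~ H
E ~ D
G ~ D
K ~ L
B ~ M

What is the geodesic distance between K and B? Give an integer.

One shortest route is K – H – M – B, which uses 3 edges, and at distance 2 from K we only reach {A, C, E, G, I, M}, which does not include B. So d(K,B) = 3.

3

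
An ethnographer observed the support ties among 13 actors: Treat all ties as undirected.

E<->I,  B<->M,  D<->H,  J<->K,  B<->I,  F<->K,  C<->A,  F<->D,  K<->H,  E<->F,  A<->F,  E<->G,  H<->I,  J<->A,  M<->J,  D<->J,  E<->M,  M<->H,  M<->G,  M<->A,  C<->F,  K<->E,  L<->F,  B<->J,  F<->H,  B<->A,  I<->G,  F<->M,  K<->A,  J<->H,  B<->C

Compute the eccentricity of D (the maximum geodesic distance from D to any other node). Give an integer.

3

Distances from D: A:2, B:2, C:2, E:2, F:1, G:3, H:1, I:2, J:1, K:2, L:2, M:2.
The largest is 3 (to G), so the eccentricity of D is 3.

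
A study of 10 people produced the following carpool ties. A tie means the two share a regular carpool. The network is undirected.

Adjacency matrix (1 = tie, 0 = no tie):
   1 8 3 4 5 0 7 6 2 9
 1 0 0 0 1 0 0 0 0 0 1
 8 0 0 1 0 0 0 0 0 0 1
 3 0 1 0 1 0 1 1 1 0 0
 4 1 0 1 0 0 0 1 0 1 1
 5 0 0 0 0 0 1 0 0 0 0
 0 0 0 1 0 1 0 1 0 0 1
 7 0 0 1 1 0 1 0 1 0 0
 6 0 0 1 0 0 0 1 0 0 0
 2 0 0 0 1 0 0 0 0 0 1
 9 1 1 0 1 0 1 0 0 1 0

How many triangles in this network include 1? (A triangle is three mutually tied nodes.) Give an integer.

1's neighbors: 4 and 9.
Neighbor pairs that are themselves tied: 1–4–9. Each forms one triangle with 1, for 1 in total.

1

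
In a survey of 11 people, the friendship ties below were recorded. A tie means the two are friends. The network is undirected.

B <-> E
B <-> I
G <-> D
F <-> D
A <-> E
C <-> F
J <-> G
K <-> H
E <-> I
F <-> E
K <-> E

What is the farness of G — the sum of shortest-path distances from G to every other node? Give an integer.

Distances from G: A:4, B:4, C:3, D:1, E:3, F:2, H:5, I:4, J:1, K:4.
Sum = 4 + 4 + 3 + 1 + 3 + 2 + 5 + 4 + 1 + 4 = 31.

31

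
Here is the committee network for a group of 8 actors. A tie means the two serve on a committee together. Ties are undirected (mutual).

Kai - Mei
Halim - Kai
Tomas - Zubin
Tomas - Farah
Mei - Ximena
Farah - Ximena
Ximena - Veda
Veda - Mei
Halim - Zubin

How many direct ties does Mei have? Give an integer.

Mei is directly tied to Kai, Veda, and Ximena. That is 3 neighbors, so the degree of Mei is 3.

3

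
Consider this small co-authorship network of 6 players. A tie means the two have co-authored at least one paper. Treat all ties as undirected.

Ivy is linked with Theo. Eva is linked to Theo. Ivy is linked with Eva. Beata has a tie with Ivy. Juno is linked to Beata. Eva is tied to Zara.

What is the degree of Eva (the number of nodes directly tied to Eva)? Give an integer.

3

Eva is directly tied to Ivy, Theo, and Zara. That is 3 neighbors, so the degree of Eva is 3.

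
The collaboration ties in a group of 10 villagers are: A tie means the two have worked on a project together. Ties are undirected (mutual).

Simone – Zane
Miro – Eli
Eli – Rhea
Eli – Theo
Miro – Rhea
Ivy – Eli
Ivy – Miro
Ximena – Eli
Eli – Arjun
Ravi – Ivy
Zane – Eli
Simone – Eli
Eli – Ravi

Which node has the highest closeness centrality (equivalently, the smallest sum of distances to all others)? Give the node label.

Farness (sum of distances to all others) for each node — Arjun:17, Eli:9, Ivy:15, Miro:15, Ravi:16, Rhea:16, Simone:16, Theo:17, Ximena:17, Zane:16.
The smallest farness is 9, for Eli, so Eli has the highest closeness.

Eli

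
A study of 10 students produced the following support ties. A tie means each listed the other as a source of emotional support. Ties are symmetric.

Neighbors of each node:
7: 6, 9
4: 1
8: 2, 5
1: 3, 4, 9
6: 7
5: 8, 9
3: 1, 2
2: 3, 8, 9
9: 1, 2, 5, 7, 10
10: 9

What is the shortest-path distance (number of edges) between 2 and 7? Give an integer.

2

One shortest route is 2 – 9 – 7, which uses 2 edges, and 2 and 7 are not directly tied, so nothing shorter exists. So d(2,7) = 2.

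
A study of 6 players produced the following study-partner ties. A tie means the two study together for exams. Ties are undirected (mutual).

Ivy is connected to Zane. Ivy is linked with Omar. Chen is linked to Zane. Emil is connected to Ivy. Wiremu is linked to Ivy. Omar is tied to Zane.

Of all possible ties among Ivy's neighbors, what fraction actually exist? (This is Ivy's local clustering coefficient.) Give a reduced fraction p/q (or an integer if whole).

1/6

Ivy's neighbors: Emil, Omar, Wiremu, and Zane (k = 4).
Possible neighbor pairs: C(4,2) = 6. Edges among them: Omar–Zane → e = 1.
Clustering(Ivy) = 1/6.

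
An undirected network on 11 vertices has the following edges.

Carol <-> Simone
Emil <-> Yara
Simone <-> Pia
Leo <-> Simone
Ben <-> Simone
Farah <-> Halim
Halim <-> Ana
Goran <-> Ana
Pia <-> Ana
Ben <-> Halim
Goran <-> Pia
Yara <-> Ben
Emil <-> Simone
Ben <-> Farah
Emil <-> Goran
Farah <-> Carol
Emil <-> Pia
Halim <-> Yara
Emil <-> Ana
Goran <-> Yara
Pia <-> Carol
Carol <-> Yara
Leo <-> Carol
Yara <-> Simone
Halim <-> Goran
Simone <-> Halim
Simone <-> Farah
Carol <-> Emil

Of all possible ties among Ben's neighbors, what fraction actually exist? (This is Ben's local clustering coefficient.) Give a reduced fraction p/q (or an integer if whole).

Ben's neighbors: Farah, Halim, Simone, and Yara (k = 4).
Possible neighbor pairs: C(4,2) = 6. Edges among them: Farah–Halim, Farah–Simone, Halim–Simone, Halim–Yara, Simone–Yara → e = 5.
Clustering(Ben) = 5/6.

5/6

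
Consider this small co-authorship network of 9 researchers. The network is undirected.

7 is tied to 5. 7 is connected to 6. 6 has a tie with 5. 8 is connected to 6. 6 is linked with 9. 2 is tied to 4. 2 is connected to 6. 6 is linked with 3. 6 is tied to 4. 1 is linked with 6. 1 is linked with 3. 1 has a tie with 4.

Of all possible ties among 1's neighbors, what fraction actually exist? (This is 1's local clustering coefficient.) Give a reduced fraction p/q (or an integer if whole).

2/3

1's neighbors: 3, 4, and 6 (k = 3).
Possible neighbor pairs: C(3,2) = 3. Edges among them: 3–6, 4–6 → e = 2.
Clustering(1) = 2/3.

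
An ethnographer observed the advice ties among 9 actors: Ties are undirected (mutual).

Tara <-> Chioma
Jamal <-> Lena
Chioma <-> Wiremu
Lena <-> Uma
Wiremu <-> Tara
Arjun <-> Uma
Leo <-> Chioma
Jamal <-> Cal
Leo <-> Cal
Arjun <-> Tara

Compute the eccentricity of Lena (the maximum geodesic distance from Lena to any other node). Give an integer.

Distances from Lena: Arjun:2, Cal:2, Chioma:4, Jamal:1, Leo:3, Tara:3, Uma:1, Wiremu:4.
The largest is 4 (to Chioma and Wiremu), so the eccentricity of Lena is 4.

4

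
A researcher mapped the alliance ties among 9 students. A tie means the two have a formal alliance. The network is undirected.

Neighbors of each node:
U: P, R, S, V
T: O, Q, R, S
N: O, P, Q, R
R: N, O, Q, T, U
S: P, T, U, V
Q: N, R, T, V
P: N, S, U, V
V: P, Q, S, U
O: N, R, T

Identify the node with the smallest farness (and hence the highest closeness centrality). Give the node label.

R

Farness (sum of distances to all others) for each node — N:12, O:14, P:12, Q:12, R:11, S:12, T:12, U:12, V:13.
The smallest farness is 11, for R, so R has the highest closeness.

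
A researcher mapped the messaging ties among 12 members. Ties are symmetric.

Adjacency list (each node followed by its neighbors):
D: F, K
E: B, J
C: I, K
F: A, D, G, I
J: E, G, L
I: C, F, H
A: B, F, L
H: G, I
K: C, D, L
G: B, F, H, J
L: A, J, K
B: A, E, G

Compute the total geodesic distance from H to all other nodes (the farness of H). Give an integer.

25

Distances from H: A:3, B:2, C:2, D:3, E:3, F:2, G:1, I:1, J:2, K:3, L:3.
Sum = 3 + 2 + 2 + 3 + 3 + 2 + 1 + 1 + 2 + 3 + 3 = 25.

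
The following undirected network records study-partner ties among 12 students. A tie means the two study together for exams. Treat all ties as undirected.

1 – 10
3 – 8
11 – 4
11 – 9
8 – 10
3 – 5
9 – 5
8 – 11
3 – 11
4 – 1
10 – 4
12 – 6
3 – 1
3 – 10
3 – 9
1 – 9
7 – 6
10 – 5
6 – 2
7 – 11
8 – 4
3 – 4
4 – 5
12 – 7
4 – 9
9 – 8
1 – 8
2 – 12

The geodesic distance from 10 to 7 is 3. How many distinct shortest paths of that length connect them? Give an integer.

3

The shortest distance is 3. The length-3 paths are: 10–3–11–7; 10–4–11–7; 10–8–11–7.
That gives 3 distinct shortest paths.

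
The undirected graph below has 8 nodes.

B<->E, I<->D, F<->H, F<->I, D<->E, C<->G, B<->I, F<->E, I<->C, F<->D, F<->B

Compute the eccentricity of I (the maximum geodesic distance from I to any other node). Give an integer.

Distances from I: B:1, C:1, D:1, E:2, F:1, G:2, H:2.
The largest is 2 (to E, H, and G), so the eccentricity of I is 2.

2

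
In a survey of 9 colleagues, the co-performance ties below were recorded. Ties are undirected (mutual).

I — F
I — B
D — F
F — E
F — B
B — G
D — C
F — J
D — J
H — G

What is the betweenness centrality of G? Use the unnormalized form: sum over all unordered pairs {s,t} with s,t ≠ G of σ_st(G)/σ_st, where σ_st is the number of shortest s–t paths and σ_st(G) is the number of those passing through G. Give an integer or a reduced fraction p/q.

Pairs whose geodesics pass through G — D–H: 1; C–H: 1; E–H: 1; I–H: 1; H–B: 1; H–J: 1; H–F: 1.
All other pairs contribute 0.
Summing the contributions gives betweenness(G) = 7.

7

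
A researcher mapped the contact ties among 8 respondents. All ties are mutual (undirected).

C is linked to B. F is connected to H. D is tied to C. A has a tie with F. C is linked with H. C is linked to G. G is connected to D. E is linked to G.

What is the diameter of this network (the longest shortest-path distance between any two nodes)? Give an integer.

Eccentricity of each node (its greatest distance to any other): A:5, B:4, C:3, D:4, E:5, F:4, G:4, H:3.
The maximum eccentricity is 5, realized for instance by the pair A–E via A – F – H – C – G – E. So the diameter is 5.

5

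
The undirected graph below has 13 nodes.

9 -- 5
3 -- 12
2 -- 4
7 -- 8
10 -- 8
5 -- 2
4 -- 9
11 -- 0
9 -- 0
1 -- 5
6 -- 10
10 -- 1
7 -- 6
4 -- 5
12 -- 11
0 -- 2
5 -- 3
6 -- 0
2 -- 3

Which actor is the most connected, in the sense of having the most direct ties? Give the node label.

Degrees — 0:4, 1:2, 2:4, 3:3, 4:3, 5:5, 6:3, 7:2, 8:2, 9:3, 10:3, 11:2, 12:2.
The maximum is 5, attained only by 5.

5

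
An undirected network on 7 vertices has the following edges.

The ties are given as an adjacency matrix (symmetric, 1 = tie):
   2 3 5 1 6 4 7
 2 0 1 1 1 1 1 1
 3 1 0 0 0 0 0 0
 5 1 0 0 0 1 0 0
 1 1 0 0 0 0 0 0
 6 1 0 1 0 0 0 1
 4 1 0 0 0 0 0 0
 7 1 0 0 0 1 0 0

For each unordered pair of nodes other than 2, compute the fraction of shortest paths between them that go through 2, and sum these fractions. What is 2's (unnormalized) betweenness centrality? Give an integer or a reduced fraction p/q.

25/2

Pairs whose geodesics pass through 2 — 3–5: 1; 3–1: 1; 3–6: 1; 3–4: 1; 3–7: 1; 5–1: 1; 5–4: 1; 5–7: 1/2; 1–6: 1; 1–4: 1; 1–7: 1; 6–4: 1; 4–7: 1.
All other pairs contribute 0.
Summing the contributions gives betweenness(2) = 25/2.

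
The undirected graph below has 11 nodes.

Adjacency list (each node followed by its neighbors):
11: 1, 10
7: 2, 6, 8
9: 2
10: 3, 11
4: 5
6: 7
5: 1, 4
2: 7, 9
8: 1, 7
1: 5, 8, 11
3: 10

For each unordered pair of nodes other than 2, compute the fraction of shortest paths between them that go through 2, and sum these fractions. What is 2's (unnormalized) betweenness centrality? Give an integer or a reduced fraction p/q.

9

Pairs whose geodesics pass through 2 — 1–9: 1; 9–7: 1; 9–11: 1; 9–4: 1; 9–3: 1; 9–5: 1; 9–6: 1; 9–8: 1; 9–10: 1.
All other pairs contribute 0.
Summing the contributions gives betweenness(2) = 9.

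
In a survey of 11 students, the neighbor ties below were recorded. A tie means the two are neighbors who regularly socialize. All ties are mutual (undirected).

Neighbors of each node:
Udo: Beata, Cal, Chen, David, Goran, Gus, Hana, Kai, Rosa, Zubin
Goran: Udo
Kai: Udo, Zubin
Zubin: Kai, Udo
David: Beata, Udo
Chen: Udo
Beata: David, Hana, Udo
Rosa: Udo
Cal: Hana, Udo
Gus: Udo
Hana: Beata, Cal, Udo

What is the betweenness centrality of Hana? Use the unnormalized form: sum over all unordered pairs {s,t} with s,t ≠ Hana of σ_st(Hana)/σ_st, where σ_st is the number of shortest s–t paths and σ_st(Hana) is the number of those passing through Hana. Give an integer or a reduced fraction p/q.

Pairs whose geodesics pass through Hana — Beata–Cal: 1/2.
All other pairs contribute 0.
Summing the contributions gives betweenness(Hana) = 1/2.

1/2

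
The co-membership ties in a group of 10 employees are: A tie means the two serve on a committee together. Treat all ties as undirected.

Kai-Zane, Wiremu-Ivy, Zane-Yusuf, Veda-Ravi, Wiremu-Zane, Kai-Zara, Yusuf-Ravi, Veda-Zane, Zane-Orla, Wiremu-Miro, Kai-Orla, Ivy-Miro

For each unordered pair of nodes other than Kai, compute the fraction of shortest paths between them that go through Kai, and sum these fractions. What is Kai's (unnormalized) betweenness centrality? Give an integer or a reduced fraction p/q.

Pairs whose geodesics pass through Kai — Veda–Zara: 1; Orla–Zara: 1; Miro–Zara: 1; Yusuf–Zara: 1; Zara–Wiremu: 1; Zara–Ivy: 1; Zara–Zane: 1; Zara–Ravi: 2/2.
All other pairs contribute 0.
Summing the contributions gives betweenness(Kai) = 8.

8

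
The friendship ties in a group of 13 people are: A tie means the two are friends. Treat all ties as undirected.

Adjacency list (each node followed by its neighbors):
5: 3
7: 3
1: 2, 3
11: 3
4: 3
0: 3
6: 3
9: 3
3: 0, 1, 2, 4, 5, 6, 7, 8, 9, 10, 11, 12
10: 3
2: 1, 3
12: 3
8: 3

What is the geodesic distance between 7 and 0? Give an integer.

One shortest route is 7 – 3 – 0, which uses 2 edges, and 7 and 0 are not directly tied, so nothing shorter exists. So d(7,0) = 2.

2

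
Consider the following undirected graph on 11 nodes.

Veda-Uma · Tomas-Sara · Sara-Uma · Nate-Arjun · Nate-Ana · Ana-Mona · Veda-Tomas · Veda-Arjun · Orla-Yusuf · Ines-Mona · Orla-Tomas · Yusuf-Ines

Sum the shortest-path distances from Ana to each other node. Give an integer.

Distances from Ana: Arjun:2, Ines:2, Mona:1, Nate:1, Orla:4, Sara:5, Tomas:4, Uma:4, Veda:3, Yusuf:3.
Sum = 2 + 2 + 1 + 1 + 4 + 5 + 4 + 4 + 3 + 3 = 29.

29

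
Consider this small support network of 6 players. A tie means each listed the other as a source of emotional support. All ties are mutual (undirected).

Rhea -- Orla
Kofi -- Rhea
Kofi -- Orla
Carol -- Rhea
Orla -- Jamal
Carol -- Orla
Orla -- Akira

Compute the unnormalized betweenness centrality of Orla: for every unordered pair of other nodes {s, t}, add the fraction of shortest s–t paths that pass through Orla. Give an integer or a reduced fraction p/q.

Pairs whose geodesics pass through Orla — Akira–Carol: 1; Akira–Kofi: 1; Akira–Jamal: 1; Akira–Rhea: 1; Carol–Kofi: 1/2; Carol–Jamal: 1; Kofi–Jamal: 1; Jamal–Rhea: 1.
All other pairs contribute 0.
Summing the contributions gives betweenness(Orla) = 15/2.

15/2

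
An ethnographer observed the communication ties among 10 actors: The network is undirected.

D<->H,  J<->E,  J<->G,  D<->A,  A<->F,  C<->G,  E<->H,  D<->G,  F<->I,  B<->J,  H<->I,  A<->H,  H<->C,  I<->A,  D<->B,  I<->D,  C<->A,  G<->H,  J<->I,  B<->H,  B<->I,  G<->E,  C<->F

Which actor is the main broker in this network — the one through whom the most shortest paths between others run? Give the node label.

Unnormalized betweenness of each node: A:17/10, B:7/12, C:31/15, D:4/3, E:1/4, F:1/3, G:187/60, H:33/5, I:103/20, J:28/15.
H has the largest value, 33/5, making it the main broker — the node through which the most shortest paths run.

H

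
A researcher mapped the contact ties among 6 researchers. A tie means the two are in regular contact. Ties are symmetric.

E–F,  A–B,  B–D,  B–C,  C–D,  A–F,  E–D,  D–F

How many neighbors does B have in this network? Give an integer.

B is directly tied to A, C, and D. That is 3 neighbors, so the degree of B is 3.

3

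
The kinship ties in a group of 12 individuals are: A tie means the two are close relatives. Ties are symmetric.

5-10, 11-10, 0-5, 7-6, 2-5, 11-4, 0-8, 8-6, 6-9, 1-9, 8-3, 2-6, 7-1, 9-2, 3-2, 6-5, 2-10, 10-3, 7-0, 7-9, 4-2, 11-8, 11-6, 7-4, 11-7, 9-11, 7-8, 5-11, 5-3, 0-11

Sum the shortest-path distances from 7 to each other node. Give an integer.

Distances from 7: 0:1, 1:1, 2:2, 3:2, 4:1, 5:2, 6:1, 8:1, 9:1, 10:2, 11:1.
Sum = 1 + 1 + 2 + 2 + 1 + 2 + 1 + 1 + 1 + 2 + 1 = 15.

15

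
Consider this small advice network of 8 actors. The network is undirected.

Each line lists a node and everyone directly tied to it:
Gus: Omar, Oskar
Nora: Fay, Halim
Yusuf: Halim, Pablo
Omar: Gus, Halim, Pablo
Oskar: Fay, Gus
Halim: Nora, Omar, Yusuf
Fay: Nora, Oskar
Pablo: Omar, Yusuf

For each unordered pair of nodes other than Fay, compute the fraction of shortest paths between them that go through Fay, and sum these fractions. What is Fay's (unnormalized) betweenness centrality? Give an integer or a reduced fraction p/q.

Pairs whose geodesics pass through Fay — Nora–Gus: 1/2; Nora–Oskar: 1; Halim–Oskar: 1/2; Yusuf–Oskar: 1/3.
All other pairs contribute 0.
Summing the contributions gives betweenness(Fay) = 7/3.

7/3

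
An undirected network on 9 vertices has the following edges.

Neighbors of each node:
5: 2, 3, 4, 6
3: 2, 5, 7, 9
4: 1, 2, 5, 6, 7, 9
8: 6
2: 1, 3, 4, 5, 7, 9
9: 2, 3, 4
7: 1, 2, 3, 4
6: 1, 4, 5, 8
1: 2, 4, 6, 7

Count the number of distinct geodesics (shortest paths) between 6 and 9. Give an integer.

The shortest distance is 2, and the only length-2 path is 6–4–9. So there is exactly 1 shortest path.

1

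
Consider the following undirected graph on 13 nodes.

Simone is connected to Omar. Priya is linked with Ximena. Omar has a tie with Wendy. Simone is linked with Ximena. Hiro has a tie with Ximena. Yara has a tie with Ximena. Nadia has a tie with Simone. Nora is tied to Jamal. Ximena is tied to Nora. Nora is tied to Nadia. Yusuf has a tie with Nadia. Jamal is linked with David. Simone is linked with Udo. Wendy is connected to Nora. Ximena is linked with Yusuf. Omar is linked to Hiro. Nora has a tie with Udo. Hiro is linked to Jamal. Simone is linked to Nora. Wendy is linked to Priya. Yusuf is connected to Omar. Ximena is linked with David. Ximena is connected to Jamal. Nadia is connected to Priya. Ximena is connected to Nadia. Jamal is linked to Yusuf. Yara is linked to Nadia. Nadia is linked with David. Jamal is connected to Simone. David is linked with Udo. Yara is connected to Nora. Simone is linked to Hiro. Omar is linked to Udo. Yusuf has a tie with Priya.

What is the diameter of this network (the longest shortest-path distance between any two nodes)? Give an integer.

3

Eccentricity of each node (its greatest distance to any other): David:3, Hiro:2, Jamal:2, Nadia:2, Nora:2, Omar:3, Priya:3, Simone:2, Udo:3, Wendy:3, Ximena:2, Yara:3, Yusuf:2.
The maximum eccentricity is 3, realized for instance by the pair Udo–Priya via Udo – Simone – Nadia – Priya. So the diameter is 3.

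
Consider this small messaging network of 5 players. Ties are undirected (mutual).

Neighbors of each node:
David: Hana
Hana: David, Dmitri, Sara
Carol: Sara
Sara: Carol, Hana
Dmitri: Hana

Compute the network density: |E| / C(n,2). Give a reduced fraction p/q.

2/5

There are 4 edges and 5 nodes, so the maximum possible is C(5,2) = 10.
Density = 4/10 = 2/5.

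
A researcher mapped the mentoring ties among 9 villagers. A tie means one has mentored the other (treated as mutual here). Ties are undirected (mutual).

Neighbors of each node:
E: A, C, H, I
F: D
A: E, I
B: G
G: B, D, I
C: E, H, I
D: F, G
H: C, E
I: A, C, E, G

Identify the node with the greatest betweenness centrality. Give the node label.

G

Unnormalized betweenness of each node: A:0, B:0, C:5/2, D:7, E:4, F:0, G:17, H:0, I:33/2.
G has the largest value, 17, making it the main broker — the node through which the most shortest paths run.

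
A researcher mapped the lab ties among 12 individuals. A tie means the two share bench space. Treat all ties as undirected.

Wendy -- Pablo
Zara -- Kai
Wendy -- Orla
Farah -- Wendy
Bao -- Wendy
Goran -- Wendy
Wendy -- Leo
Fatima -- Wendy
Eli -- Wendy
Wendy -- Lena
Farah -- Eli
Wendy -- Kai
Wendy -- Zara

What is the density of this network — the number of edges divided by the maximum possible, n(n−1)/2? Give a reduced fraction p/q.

13/66

There are 13 edges and 12 nodes, so the maximum possible is C(12,2) = 66.
Density = 13/66.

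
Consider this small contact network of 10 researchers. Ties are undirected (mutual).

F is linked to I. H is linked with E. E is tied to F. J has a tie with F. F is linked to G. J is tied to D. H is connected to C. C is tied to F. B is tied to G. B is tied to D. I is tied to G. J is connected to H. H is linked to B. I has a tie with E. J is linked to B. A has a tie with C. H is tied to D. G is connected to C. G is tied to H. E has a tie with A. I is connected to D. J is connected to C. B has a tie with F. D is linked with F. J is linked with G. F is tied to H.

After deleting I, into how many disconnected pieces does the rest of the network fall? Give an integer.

1

I's neighbors (D, E, F, and G) remain reachable from one another through other ties, so the rest of the network stays in one piece.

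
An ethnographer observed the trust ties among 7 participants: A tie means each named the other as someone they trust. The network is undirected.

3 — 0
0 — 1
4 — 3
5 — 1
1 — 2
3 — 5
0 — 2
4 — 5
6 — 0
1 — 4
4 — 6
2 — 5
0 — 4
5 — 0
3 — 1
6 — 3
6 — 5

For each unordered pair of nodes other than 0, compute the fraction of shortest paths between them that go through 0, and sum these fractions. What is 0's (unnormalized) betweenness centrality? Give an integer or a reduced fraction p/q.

17/12

Pairs whose geodesics pass through 0 — 4–2: 1/3; 6–2: 1/2; 6–1: 1/4; 3–2: 1/3.
All other pairs contribute 0.
Summing the contributions gives betweenness(0) = 17/12.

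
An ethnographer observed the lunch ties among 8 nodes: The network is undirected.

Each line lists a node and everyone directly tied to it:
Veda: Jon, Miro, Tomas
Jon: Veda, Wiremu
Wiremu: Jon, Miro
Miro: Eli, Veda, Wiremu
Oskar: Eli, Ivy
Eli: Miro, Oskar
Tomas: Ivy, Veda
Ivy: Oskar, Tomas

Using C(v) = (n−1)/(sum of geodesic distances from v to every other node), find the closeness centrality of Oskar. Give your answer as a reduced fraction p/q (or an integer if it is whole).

7/16

Distances from Oskar: Eli:1, Ivy:1, Jon:4, Miro:2, Tomas:2, Veda:3, Wiremu:3. Sum = 16.
n = 8, so closeness = 7/16.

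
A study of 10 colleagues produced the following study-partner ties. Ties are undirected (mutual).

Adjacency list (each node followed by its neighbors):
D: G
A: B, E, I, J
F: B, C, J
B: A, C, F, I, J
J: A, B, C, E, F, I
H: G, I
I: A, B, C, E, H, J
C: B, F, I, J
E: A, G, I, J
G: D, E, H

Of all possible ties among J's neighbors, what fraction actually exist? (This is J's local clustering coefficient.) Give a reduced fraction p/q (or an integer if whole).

3/5

J's neighbors: A, B, C, E, F, and I (k = 6).
Possible neighbor pairs: C(6,2) = 15. Edges among them: A–B, A–E, A–I, B–C, B–F, B–I, C–F, C–I, E–I → e = 9.
Clustering(J) = 9/15 = 3/5.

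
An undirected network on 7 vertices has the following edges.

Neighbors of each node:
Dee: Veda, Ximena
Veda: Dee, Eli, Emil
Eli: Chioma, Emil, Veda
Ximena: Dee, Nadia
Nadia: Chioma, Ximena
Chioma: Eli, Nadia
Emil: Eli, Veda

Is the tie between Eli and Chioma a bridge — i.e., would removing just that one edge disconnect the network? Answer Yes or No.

Even without that edge, Eli still reaches Chioma via Eli – Veda – Dee – Ximena – Nadia – Chioma, so the network stays connected. Not a bridge.

No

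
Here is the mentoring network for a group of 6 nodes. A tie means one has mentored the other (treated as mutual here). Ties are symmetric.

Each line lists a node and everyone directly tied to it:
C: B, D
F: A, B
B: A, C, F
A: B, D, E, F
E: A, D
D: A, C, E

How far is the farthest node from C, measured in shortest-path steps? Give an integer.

2

Distances from C: A:2, B:1, D:1, E:2, F:2.
The largest is 2 (to A, F, and E), so the eccentricity of C is 2.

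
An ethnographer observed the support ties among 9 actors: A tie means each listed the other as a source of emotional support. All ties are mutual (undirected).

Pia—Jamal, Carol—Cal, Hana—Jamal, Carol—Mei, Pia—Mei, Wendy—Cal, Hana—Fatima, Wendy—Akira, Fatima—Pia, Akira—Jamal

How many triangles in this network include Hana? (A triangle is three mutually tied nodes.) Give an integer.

0

Hana's neighbors are Fatima and Jamal, but none of them are tied to each other, so no triangle contains Hana.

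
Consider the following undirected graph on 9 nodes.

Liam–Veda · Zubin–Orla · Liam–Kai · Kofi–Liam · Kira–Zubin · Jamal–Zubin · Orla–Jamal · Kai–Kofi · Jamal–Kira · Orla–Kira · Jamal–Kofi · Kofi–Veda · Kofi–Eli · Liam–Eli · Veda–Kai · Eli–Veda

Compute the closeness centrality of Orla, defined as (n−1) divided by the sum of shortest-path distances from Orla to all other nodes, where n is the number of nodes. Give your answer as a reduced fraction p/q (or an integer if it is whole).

Distances from Orla: Eli:3, Jamal:1, Kai:3, Kira:1, Kofi:2, Liam:3, Veda:3, Zubin:1. Sum = 17.
n = 9, so closeness = 8/17.

8/17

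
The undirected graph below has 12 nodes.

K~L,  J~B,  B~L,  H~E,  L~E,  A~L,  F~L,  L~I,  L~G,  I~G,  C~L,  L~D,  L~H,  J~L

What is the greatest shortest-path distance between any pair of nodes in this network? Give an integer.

Eccentricity of each node (its greatest distance to any other): A:2, B:2, C:2, D:2, E:2, F:2, G:2, H:2, I:2, J:2, K:2, L:1.
The maximum eccentricity is 2, realized for instance by the pair E–D via E – L – D. So the diameter is 2.

2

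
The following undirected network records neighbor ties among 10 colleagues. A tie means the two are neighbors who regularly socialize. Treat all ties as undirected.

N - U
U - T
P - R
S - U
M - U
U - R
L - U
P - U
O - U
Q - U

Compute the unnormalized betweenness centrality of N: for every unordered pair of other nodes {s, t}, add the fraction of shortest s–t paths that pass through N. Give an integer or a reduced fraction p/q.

0

No shortest path between any pair of other nodes passes through N.
Summing the contributions gives betweenness(N) = 0.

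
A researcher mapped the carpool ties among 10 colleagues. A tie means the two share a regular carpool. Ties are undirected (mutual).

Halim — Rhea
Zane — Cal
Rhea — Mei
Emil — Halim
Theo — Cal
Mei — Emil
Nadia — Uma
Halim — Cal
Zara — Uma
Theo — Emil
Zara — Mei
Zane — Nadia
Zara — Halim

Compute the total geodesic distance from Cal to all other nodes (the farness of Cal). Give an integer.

Distances from Cal: Emil:2, Halim:1, Mei:3, Nadia:2, Rhea:2, Theo:1, Uma:3, Zane:1, Zara:2.
Sum = 2 + 1 + 3 + 2 + 2 + 1 + 3 + 1 + 2 = 17.

17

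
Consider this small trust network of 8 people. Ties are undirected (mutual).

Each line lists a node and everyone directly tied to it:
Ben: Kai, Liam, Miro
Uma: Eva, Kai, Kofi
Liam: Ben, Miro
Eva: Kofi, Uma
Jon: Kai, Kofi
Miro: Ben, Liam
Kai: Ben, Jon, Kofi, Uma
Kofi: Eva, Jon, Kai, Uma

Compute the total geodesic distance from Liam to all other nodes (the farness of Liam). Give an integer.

17

Distances from Liam: Ben:1, Eva:4, Jon:3, Kai:2, Kofi:3, Miro:1, Uma:3.
Sum = 1 + 4 + 3 + 2 + 3 + 1 + 3 = 17.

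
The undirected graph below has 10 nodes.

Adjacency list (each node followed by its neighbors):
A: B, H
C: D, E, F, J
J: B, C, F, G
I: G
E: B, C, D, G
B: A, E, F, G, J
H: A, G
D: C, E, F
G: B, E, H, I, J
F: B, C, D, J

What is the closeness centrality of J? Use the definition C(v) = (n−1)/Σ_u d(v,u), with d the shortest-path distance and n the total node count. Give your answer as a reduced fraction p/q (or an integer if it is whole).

Distances from J: A:2, B:1, C:1, D:2, E:2, F:1, G:1, H:2, I:2. Sum = 14.
n = 10, so closeness = 9/14.

9/14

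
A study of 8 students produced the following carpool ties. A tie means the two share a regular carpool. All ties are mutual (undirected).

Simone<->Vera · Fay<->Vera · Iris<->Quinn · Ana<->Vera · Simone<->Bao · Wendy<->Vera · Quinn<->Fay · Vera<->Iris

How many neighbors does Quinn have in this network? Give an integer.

Quinn is directly tied to Fay and Iris. That is 2 neighbors, so the degree of Quinn is 2.

2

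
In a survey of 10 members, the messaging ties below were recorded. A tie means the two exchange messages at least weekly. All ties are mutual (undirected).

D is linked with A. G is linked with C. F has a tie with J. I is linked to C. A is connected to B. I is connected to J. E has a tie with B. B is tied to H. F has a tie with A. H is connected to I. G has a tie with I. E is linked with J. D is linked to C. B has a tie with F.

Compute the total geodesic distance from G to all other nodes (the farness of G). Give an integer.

Distances from G: A:3, B:3, C:1, D:2, E:3, F:3, H:2, I:1, J:2.
Sum = 3 + 3 + 1 + 2 + 3 + 3 + 2 + 1 + 2 = 20.

20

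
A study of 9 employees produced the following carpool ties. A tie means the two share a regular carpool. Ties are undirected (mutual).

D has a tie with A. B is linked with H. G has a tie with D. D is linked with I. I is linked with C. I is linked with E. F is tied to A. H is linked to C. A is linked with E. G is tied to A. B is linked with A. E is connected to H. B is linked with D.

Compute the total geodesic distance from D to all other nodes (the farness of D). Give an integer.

Distances from D: A:1, B:1, C:2, E:2, F:2, G:1, H:2, I:1.
Sum = 1 + 1 + 2 + 2 + 2 + 1 + 2 + 1 = 12.

12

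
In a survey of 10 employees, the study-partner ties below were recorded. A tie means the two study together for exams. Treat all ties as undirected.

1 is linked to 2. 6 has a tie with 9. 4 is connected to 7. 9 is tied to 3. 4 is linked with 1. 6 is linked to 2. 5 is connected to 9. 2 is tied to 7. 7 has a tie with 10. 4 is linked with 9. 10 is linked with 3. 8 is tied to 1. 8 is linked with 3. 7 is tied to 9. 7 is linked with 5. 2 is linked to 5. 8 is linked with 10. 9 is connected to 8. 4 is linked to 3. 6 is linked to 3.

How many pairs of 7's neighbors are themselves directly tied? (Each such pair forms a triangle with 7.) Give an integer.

7's neighbors: 2, 4, 5, 9, and 10.
Neighbor pairs that are themselves tied: 7–2–5; 7–4–9; 7–5–9. Each forms one triangle with 7, for 3 in total.

3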